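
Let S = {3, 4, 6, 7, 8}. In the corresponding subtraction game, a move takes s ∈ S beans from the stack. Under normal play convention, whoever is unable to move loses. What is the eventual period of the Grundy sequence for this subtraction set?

G(0) = 0
G(1) = mex{} = 0
G(2) = mex{} = 0
G(3) = mex{0} = 1
G(4) = mex{0,0} = 1
G(5) = mex{0,0} = 1
G(6) = mex{1,0,0} = 2
G(7) = mex{1,1,0,0} = 2
G(8) = mex{1,1,0,0,0} = 2
G(9) = mex{2,1,1,0,0} = 3
G(10) = mex{2,2,1,1,0} = 3
G(11) = mex{2,2,1,1,1} = 0
G(12) = mex{3,2,2,1,1} = 0
G(13) = mex{3,3,2,2,1} = 0
G(14) = mex{0,3,2,2,2} = 1
G(15) = mex{0,0,3,2,2} = 1
G(16) = mex{0,0,3,3,2} = 1
G(17) = mex{1,0,0,3,3} = 2
G(18) = mex{1,1,0,0,3} = 2
G(19) = mex{1,1,0,0,0} = 2
G(20) = mex{2,1,1,0,0} = 3
G(21) = mex{2,2,1,1,0} = 3
G(22) = mex{2,2,1,1,1} = 0
G(23) = mex{3,2,2,1,1} = 0
G(n+11) = G(n) holds for n = 0,…,7 (a full window of length max(S) = 8), so the sequence is purely periodic with period 11.

11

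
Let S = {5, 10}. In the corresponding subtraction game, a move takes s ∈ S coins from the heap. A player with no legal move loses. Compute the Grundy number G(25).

2

n :  0  1  2  3  4  5  6  7  8  9 10 11 12 13 14 15 16 17 18 19 20 21 22 23 24 25
G :  0  0  0  0  0  1  1  1  1  1  2  2  2  2  2  0  0  0  0  0  1  1  1  1  1  2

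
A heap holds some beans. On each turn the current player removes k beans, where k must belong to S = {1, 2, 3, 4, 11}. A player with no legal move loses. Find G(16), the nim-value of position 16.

1

G(0) = 0
G(1) = mex{0} = 1
G(2) = mex{1,0} = 2
G(3) = mex{2,1,0} = 3
G(4) = mex{3,2,1,0} = 4
G(5) = mex{4,3,2,1} = 0
G(6) = mex{0,4,3,2} = 1
G(7) = mex{1,0,4,3} = 2
G(8) = mex{2,1,0,4} = 3
G(9) = mex{3,2,1,0} = 4
G(10) = mex{4,3,2,1} = 0
G(11) = mex{0,4,3,2,0} = 1
G(12) = mex{1,0,4,3,1} = 2
G(13) = mex{2,1,0,4,2} = 3
G(14) = mex{3,2,1,0,3} = 4
G(15) = mex{4,3,2,1,4} = 0
G(16) = mex{0,4,3,2,0} = 1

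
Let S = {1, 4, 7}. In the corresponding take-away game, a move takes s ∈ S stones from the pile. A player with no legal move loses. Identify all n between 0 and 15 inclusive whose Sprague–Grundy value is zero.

0, 2, 5, 8, 10, 13

G(0) = 0
G(1) = mex{0} = 1
G(2) = mex{1} = 0
G(3) = mex{0} = 1
G(4) = mex{1,0} = 2
G(5) = mex{2,1} = 0
G(6) = mex{0,0} = 1
G(7) = mex{1,1,0} = 2
G(8) = mex{2,2,1} = 0
G(9) = mex{0,0,0} = 1
G(10) = mex{1,1,1} = 0
G(11) = mex{0,2,2} = 1
G(12) = mex{1,0,0} = 2
G(13) = mex{2,1,1} = 0
G(14) = mex{0,0,2} = 1
G(15) = mex{1,1,0} = 2
P-positions are exactly the n with G(n) = 0.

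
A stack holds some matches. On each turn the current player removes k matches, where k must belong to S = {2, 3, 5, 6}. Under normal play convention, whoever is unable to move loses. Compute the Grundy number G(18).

1

G(0) = 0
G(1) = mex{} = 0
G(2) = mex{0} = 1
G(3) = mex{0,0} = 1
G(4) = mex{1,0} = 2
G(5) = mex{1,1,0} = 2
G(6) = mex{2,1,0,0} = 3
G(7) = mex{2,2,1,0} = 3
G(8) = mex{3,2,1,1} = 0
G(9) = mex{3,3,2,1} = 0
G(10) = mex{0,3,2,2} = 1
G(11) = mex{0,0,3,2} = 1
G(12) = mex{1,0,3,3} = 2
G(13) = mex{1,1,0,3} = 2
G(14) = mex{2,1,0,0} = 3
G(15) = mex{2,2,1,0} = 3
G(16) = mex{3,2,1,1} = 0
G(17) = mex{3,3,2,1} = 0
G(18) = mex{0,3,2,2} = 1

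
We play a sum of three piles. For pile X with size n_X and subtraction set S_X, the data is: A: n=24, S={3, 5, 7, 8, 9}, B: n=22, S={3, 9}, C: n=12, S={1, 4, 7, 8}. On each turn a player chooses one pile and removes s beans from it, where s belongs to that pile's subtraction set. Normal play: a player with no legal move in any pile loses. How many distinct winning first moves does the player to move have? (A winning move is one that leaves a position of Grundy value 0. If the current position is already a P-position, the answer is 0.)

Pile A, S = {3, 5, 7, 8, 9}:
G(0) = 0
G(1) = mex{} = 0
G(2) = mex{} = 0
G(3) = mex{0} = 1
G(4) = mex{0} = 1
G(5) = mex{0,0} = 1
G(6) = mex{1,0} = 2
G(7) = mex{1,0,0} = 2
G(8) = mex{1,1,0,0} = 2
G(9) = mex{2,1,0,0,0} = 3
G(10) = mex{2,1,1,0,0} = 3
G(11) = mex{2,2,1,1,0} = 3
G(12) = mex{3,2,1,1,1} = 0
G(13) = mex{3,2,2,1,1} = 0
G(14) = mex{3,3,2,2,1} = 0
G(15) = mex{0,3,2,2,2} = 1
G(16) = mex{0,3,3,2,2} = 1
G(17) = mex{0,0,3,3,2} = 1
G(18) = mex{1,0,3,3,3} = 2
G(19) = mex{1,0,0,3,3} = 2
G(20) = mex{1,1,0,0,3} = 2
G(21) = mex{2,1,0,0,0} = 3
G(22) = mex{2,1,1,0,0} = 3
G(23) = mex{2,2,1,1,0} = 3
G(24) = mex{3,2,1,1,1} = 0
G_A(24) = 0.
Pile B, S = {3, 9}:
n :  0  1  2  3  4  5  6  7  8  9 10 11 12 13 14 15 16 17 18 19 20 21 22
G :  0  0  0  1  1  1  0  0  0  1  1  1  0  0  0  1  1  1  0  0  0  1  1
G_B(22) = 1.
Pile C, S = {1, 4, 7, 8}:
G(0) = 0
G(1) = mex{0} = 1
G(2) = mex{1} = 0
G(3) = mex{0} = 1
G(4) = mex{1,0} = 2
G(5) = mex{2,1} = 0
G(6) = mex{0,0} = 1
G(7) = mex{1,1,0} = 2
G(8) = mex{2,2,1,0} = 3
G(9) = mex{3,0,0,1} = 2
G(10) = mex{2,1,1,0} = 3
G(11) = mex{3,2,2,1} = 0
G(12) = mex{0,3,0,2} = 1
G_C(12) = 1.
Combined Grundy value = 0 ⊕ 1 ⊕ 1 = 0.
A winning move leaves total XOR = 0, i.e. changes one component's Grundy value g to g ⊕ X where X is the current total.
Pile A: target g' = 0⊕0 = 0, but every legal move changes the Grundy value (mex property), so 0 moves.
Pile B: target g' = 1⊕0 = 1, but every legal move changes the Grundy value (mex property), so 0 moves.
Pile C: target g' = 1⊕0 = 1, but every legal move changes the Grundy value (mex property), so 0 moves.

0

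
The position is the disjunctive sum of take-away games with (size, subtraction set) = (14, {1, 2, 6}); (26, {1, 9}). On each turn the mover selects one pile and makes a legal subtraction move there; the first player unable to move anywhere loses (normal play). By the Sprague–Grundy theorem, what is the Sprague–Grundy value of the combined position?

0

Pile A, S = {1, 2, 6}:
n :  0  1  2  3  4  5  6  7  8  9 10 11 12 13 14
G :  0  1  2  0  1  2  3  0  1  2  0  1  2  3  0
G_A(14) = 0.
Pile B, S = {1, 9}:
G(0) = 0
G(1) = mex{0} = 1
G(2) = mex{1} = 0
G(3) = mex{0} = 1
G(4) = mex{1} = 0
G(5) = mex{0} = 1
G(6) = mex{1} = 0
G(7) = mex{0} = 1
G(8) = mex{1} = 0
G(9) = mex{0,0} = 1
G(10) = mex{1,1} = 0
G(11) = mex{0,0} = 1
G(12) = mex{1,1} = 0
G(13) = mex{0,0} = 1
G(14) = mex{1,1} = 0
G(15) = mex{0,0} = 1
G(16) = mex{1,1} = 0
G(17) = mex{0,0} = 1
G(18) = mex{1,1} = 0
G(19) = mex{0,0} = 1
G(20) = mex{1,1} = 0
G(21) = mex{0,0} = 1
G(22) = mex{1,1} = 0
G(23) = mex{0,0} = 1
G(24) = mex{1,1} = 0
G(25) = mex{0,0} = 1
G(26) = mex{1,1} = 0
G_B(26) = 0.
Combined Grundy value = 0 ⊕ 0 = 0.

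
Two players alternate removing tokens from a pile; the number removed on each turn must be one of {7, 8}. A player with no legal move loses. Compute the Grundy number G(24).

1

G(0) = 0
G(1) = mex{} = 0
G(2) = mex{} = 0
G(3) = mex{} = 0
G(4) = mex{} = 0
G(5) = mex{} = 0
G(6) = mex{} = 0
G(7) = mex{0} = 1
G(8) = mex{0,0} = 1
G(9) = mex{0,0} = 1
G(10) = mex{0,0} = 1
G(11) = mex{0,0} = 1
G(12) = mex{0,0} = 1
G(13) = mex{0,0} = 1
G(14) = mex{1,0} = 2
G(15) = mex{1,1} = 0
G(16) = mex{1,1} = 0
G(17) = mex{1,1} = 0
G(18) = mex{1,1} = 0
G(19) = mex{1,1} = 0
G(20) = mex{1,1} = 0
G(21) = mex{2,1} = 0
G(22) = mex{0,2} = 1
G(23) = mex{0,0} = 1
G(24) = mex{0,0} = 1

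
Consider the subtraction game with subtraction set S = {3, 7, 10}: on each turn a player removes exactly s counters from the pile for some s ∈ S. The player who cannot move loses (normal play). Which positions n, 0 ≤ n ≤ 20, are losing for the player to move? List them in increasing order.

0, 1, 2, 6, 14, 15, 19, 20

n :  0  1  2  3  4  5  6  7  8  9 10 11 12 13 14 15 16 17 18 19 20
G :  0  0  0  1  1  1  0  2  2  1  3  3  2  2  0  0  3  1  1  0  0
P-positions are exactly the n with G(n) = 0.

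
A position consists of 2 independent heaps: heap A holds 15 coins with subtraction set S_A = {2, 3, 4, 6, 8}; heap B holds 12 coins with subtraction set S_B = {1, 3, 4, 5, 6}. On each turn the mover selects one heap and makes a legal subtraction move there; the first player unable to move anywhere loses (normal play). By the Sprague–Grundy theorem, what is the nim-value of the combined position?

3

Heap A, S = {2, 3, 4, 6, 8}:
G(0) = 0
G(1) = mex{} = 0
G(2) = mex{0} = 1
G(3) = mex{0,0} = 1
G(4) = mex{1,0,0} = 2
G(5) = mex{1,1,0} = 2
G(6) = mex{2,1,1,0} = 3
G(7) = mex{2,2,1,0} = 3
G(8) = mex{3,2,2,1,0} = 4
G(9) = mex{3,3,2,1,0} = 4
G(10) = mex{4,3,3,2,1} = 0
G(11) = mex{4,4,3,2,1} = 0
G(12) = mex{0,4,4,3,2} = 1
G(13) = mex{0,0,4,3,2} = 1
G(14) = mex{1,0,0,4,3} = 2
G(15) = mex{1,1,0,4,3} = 2
G_A(15) = 2.
Heap B, S = {1, 3, 4, 5, 6}:
n :  0  1  2  3  4  5  6  7  8  9 10 11 12
G :  0  1  0  1  2  3  2  3  4  0  1  0  1
G_B(12) = 1.
Combined Grundy value = 2 ⊕ 1 = 3.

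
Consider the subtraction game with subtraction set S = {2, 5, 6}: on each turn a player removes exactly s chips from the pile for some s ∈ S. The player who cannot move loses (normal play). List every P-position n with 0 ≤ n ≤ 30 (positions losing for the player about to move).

G(0) = 0
G(1) = mex{} = 0
G(2) = mex{0} = 1
G(3) = mex{0} = 1
G(4) = mex{1} = 0
G(5) = mex{1,0} = 2
G(6) = mex{0,0,0} = 1
G(7) = mex{2,1,0} = 3
G(8) = mex{1,1,1} = 0
G(9) = mex{3,0,1} = 2
G(10) = mex{0,2,0} = 1
G(11) = mex{2,1,2} = 0
G(12) = mex{1,3,1} = 0
G(13) = mex{0,0,3} = 1
G(14) = mex{0,2,0} = 1
G(15) = mex{1,1,2} = 0
G(16) = mex{1,0,1} = 2
G(17) = mex{0,0,0} = 1
G(18) = mex{2,1,0} = 3
G(19) = mex{1,1,1} = 0
G(20) = mex{3,0,1} = 2
G(21) = mex{0,2,0} = 1
G(22) = mex{2,1,2} = 0
G(23) = mex{1,3,1} = 0
G(24) = mex{0,0,3} = 1
G(25) = mex{0,2,0} = 1
G(26) = mex{1,1,2} = 0
G(27) = mex{1,0,1} = 2
G(28) = mex{0,0,0} = 1
G(29) = mex{2,1,0} = 3
G(30) = mex{1,1,1} = 0
P-positions are exactly the n with G(n) = 0.

0, 1, 4, 8, 11, 12, 15, 19, 22, 23, 26, 30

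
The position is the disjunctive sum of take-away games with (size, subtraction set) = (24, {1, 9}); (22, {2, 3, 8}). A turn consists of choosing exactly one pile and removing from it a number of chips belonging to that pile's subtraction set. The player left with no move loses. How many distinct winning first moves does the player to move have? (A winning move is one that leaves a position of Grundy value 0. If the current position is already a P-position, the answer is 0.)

3

Pile A, S = {1, 9}:
n :  0  1  2  3  4  5  6  7  8  9 10 11 12 13 14 15 16 17 18 19 20 21 22 23 24
G :  0  1  0  1  0  1  0  1  0  1  0  1  0  1  0  1  0  1  0  1  0  1  0  1  0
G_A(24) = 0.
Pile B, S = {2, 3, 8}:
G(0) = 0
G(1) = mex{} = 0
G(2) = mex{0} = 1
G(3) = mex{0,0} = 1
G(4) = mex{1,0} = 2
G(5) = mex{1,1} = 0
G(6) = mex{2,1} = 0
G(7) = mex{0,2} = 1
G(8) = mex{0,0,0} = 1
G(9) = mex{1,0,0} = 2
G(10) = mex{1,1,1} = 0
G(11) = mex{2,1,1} = 0
G(12) = mex{0,2,2} = 1
G(13) = mex{0,0,0} = 1
G(14) = mex{1,0,0} = 2
G(15) = mex{1,1,1} = 0
G(16) = mex{2,1,1} = 0
G(17) = mex{0,2,2} = 1
G(18) = mex{0,0,0} = 1
G(19) = mex{1,0,0} = 2
G(20) = mex{1,1,1} = 0
G(21) = mex{2,1,1} = 0
G(22) = mex{0,2,2} = 1
G_B(22) = 1.
Combined Grundy value = 0 ⊕ 1 = 1.
A winning move leaves total XOR = 0, i.e. changes one component's Grundy value g to g ⊕ X where X is the current total.
Pile A: need g' = 0⊕1 = 1. Options: 24−1→G=1, 24−9→G=1. Hits: 2.
Pile B: need g' = 1⊕1 = 0. Options: 22−2→G=0, 22−3→G=2, 22−8→G=2. Hits: 1.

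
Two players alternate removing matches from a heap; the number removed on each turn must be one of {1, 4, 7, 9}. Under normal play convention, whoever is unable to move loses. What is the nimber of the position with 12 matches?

2

G(0) = 0
G(1) = mex{0} = 1
G(2) = mex{1} = 0
G(3) = mex{0} = 1
G(4) = mex{1,0} = 2
G(5) = mex{2,1} = 0
G(6) = mex{0,0} = 1
G(7) = mex{1,1,0} = 2
G(8) = mex{2,2,1} = 0
G(9) = mex{0,0,0,0} = 1
G(10) = mex{1,1,1,1} = 0
G(11) = mex{0,2,2,0} = 1
G(12) = mex{1,0,0,1} = 2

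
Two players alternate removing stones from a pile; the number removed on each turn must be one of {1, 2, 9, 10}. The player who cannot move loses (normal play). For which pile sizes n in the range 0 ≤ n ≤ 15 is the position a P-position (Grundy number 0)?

0, 3, 6, 11, 14

n :  0  1  2  3  4  5  6  7  8  9 10 11 12 13 14 15
G :  0  1  2  0  1  2  0  1  2  3  4  0  1  2  0  1
P-positions are exactly the n with G(n) = 0.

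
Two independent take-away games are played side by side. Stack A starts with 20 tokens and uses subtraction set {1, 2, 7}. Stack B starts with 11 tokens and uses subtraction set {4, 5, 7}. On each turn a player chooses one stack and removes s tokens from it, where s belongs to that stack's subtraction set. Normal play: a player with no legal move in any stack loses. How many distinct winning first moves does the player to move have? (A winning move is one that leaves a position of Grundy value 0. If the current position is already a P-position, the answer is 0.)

1

Stack A, S = {1, 2, 7}:
G(0) = 0
G(1) = mex{0} = 1
G(2) = mex{1,0} = 2
G(3) = mex{2,1} = 0
G(4) = mex{0,2} = 1
G(5) = mex{1,0} = 2
G(6) = mex{2,1} = 0
G(7) = mex{0,2,0} = 1
G(8) = mex{1,0,1} = 2
G(9) = mex{2,1,2} = 0
G(10) = mex{0,2,0} = 1
G(11) = mex{1,0,1} = 2
G(12) = mex{2,1,2} = 0
G(13) = mex{0,2,0} = 1
G(14) = mex{1,0,1} = 2
G(15) = mex{2,1,2} = 0
G(16) = mex{0,2,0} = 1
G(17) = mex{1,0,1} = 2
G(18) = mex{2,1,2} = 0
G(19) = mex{0,2,0} = 1
G(20) = mex{1,0,1} = 2
G_A(20) = 2.
Stack B, S = {4, 5, 7}:
n :  0  1  2  3  4  5  6  7  8  9 10 11
G :  0  0  0  0  1  1  1  1  2  2  2  0
G_B(11) = 0.
Combined Grundy value = 2 ⊕ 0 = 2.
A winning move leaves total XOR = 0, i.e. changes one component's Grundy value g to g ⊕ X where X is the current total.
Stack A: need g' = 2⊕2 = 0. Options: 20−1→G=1, 20−2→G=0, 20−7→G=1. Hits: 1.
Stack B: need g' = 0⊕2 = 2. Options: 11−4→G=1, 11−5→G=1, 11−7→G=1. Hits: 0.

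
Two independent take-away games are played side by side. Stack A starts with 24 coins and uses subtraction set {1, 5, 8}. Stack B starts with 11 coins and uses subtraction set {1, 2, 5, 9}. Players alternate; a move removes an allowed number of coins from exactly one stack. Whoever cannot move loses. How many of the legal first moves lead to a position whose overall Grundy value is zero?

Stack A, S = {1, 5, 8}:
G(0) = 0
G(1) = mex{0} = 1
G(2) = mex{1} = 0
G(3) = mex{0} = 1
G(4) = mex{1} = 0
G(5) = mex{0,0} = 1
G(6) = mex{1,1} = 0
G(7) = mex{0,0} = 1
G(8) = mex{1,1,0} = 2
G(9) = mex{2,0,1} = 3
G(10) = mex{3,1,0} = 2
G(11) = mex{2,0,1} = 3
G(12) = mex{3,1,0} = 2
G(13) = mex{2,2,1} = 0
G(14) = mex{0,3,0} = 1
G(15) = mex{1,2,1} = 0
G(16) = mex{0,3,2} = 1
G(17) = mex{1,2,3} = 0
G(18) = mex{0,0,2} = 1
G(19) = mex{1,1,3} = 0
G(20) = mex{0,0,2} = 1
G(21) = mex{1,1,0} = 2
G(22) = mex{2,0,1} = 3
G(23) = mex{3,1,0} = 2
G(24) = mex{2,0,1} = 3
G_A(24) = 3.
Stack B, S = {1, 2, 5, 9}:
n :  0  1  2  3  4  5  6  7  8  9 10 11
G :  0  1  2  0  1  2  0  1  2  3  0  1
G_B(11) = 1.
Combined Grundy value = 3 ⊕ 1 = 2.
A winning move leaves total XOR = 0, i.e. changes one component's Grundy value g to g ⊕ X where X is the current total.
Stack A: need g' = 3⊕2 = 1. Options: 24−1→G=2, 24−5→G=0, 24−8→G=1. Hits: 1.
Stack B: need g' = 1⊕2 = 3. Options: 11−1→G=0, 11−2→G=3, 11−5→G=0, 11−9→G=2. Hits: 1.

2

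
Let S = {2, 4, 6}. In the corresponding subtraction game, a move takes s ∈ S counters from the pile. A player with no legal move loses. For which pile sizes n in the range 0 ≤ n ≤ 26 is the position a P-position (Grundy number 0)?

0, 1, 8, 9, 16, 17, 24, 25

G(0) = 0
G(1) = mex{} = 0
G(2) = mex{0} = 1
G(3) = mex{0} = 1
G(4) = mex{1,0} = 2
G(5) = mex{1,0} = 2
G(6) = mex{2,1,0} = 3
G(7) = mex{2,1,0} = 3
G(8) = mex{3,2,1} = 0
G(9) = mex{3,2,1} = 0
G(10) = mex{0,3,2} = 1
G(11) = mex{0,3,2} = 1
G(12) = mex{1,0,3} = 2
G(13) = mex{1,0,3} = 2
G(14) = mex{2,1,0} = 3
G(15) = mex{2,1,0} = 3
G(16) = mex{3,2,1} = 0
G(17) = mex{3,2,1} = 0
G(18) = mex{0,3,2} = 1
G(19) = mex{0,3,2} = 1
G(20) = mex{1,0,3} = 2
G(21) = mex{1,0,3} = 2
G(22) = mex{2,1,0} = 3
G(23) = mex{2,1,0} = 3
G(24) = mex{3,2,1} = 0
G(25) = mex{3,2,1} = 0
G(26) = mex{0,3,2} = 1
P-positions are exactly the n with G(n) = 0.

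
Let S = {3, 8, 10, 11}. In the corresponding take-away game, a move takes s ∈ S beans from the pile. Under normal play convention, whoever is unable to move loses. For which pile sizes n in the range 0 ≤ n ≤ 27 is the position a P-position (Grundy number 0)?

n :  0  1  2  3  4  5  6  7  8  9 10 11 12 13 14 15 16 17 18 19 20 21 22 23 24 25 26 27
G :  0  0  0  1  1  1  0  0  2  1  1  3  2  2  2  3  3  3  4  0  0  0  1  1  1  0  0  2
P-positions are exactly the n with G(n) = 0.

0, 1, 2, 6, 7, 19, 20, 21, 25, 26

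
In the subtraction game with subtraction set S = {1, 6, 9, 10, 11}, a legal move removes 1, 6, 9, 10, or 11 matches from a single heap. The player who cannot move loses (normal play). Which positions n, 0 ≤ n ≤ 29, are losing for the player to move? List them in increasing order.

G(0) = 0
G(1) = mex{0} = 1
G(2) = mex{1} = 0
G(3) = mex{0} = 1
G(4) = mex{1} = 0
G(5) = mex{0} = 1
G(6) = mex{1,0} = 2
G(7) = mex{2,1} = 0
G(8) = mex{0,0} = 1
G(9) = mex{1,1,0} = 2
G(10) = mex{2,0,1,0} = 3
G(11) = mex{3,1,0,1,0} = 2
G(12) = mex{2,2,1,0,1} = 3
G(13) = mex{3,0,0,1,0} = 2
G(14) = mex{2,1,1,0,1} = 3
G(15) = mex{3,2,2,1,0} = 4
G(16) = mex{4,3,0,2,1} = 5
G(17) = mex{5,2,1,0,2} = 3
G(18) = mex{3,3,2,1,0} = 4
G(19) = mex{4,2,3,2,1} = 0
G(20) = mex{0,3,2,3,2} = 1
G(21) = mex{1,4,3,2,3} = 0
G(22) = mex{0,5,2,3,2} = 1
G(23) = mex{1,3,3,2,3} = 0
G(24) = mex{0,4,4,3,2} = 1
G(25) = mex{1,0,5,4,3} = 2
G(26) = mex{2,1,3,5,4} = 0
G(27) = mex{0,0,4,3,5} = 1
G(28) = mex{1,1,0,4,3} = 2
G(29) = mex{2,0,1,0,4} = 3
P-positions are exactly the n with G(n) = 0.

0, 2, 4, 7, 19, 21, 23, 26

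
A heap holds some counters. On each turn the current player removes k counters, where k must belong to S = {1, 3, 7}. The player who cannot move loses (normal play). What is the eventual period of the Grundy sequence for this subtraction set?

n :  0  1  2  3  4  5  6  7  8  9 10 11 12 13 14
G :  0  1  0  1  0  1  0  1  0  1  0  1  0  1  0
G(n+2) = G(n) holds for n = 0,…,6 (a full window of length max(S) = 7), so the sequence is purely periodic with period 2.

2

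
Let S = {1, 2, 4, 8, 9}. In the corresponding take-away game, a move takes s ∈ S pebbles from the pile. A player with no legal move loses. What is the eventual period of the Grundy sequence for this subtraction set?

G(0) = 0
G(1) = mex{0} = 1
G(2) = mex{1,0} = 2
G(3) = mex{2,1} = 0
G(4) = mex{0,2,0} = 1
G(5) = mex{1,0,1} = 2
G(6) = mex{2,1,2} = 0
G(7) = mex{0,2,0} = 1
G(8) = mex{1,0,1,0} = 2
G(9) = mex{2,1,2,1,0} = 3
G(10) = mex{3,2,0,2,1} = 4
G(11) = mex{4,3,1,0,2} = 5
G(12) = mex{5,4,2,1,0} = 3
G(13) = mex{3,5,3,2,1} = 0
G(14) = mex{0,3,4,0,2} = 1
G(15) = mex{1,0,5,1,0} = 2
G(16) = mex{2,1,3,2,1} = 0
G(17) = mex{0,2,0,3,2} = 1
G(18) = mex{1,0,1,4,3} = 2
G(19) = mex{2,1,2,5,4} = 0
G(20) = mex{0,2,0,3,5} = 1
G(21) = mex{1,0,1,0,3} = 2
G(22) = mex{2,1,2,1,0} = 3
G(23) = mex{3,2,0,2,1} = 4
G(24) = mex{4,3,1,0,2} = 5
G(25) = mex{5,4,2,1,0} = 3
G(26) = mex{3,5,3,2,1} = 0
G(27) = mex{0,3,4,0,2} = 1
G(n+13) = G(n) holds for n = 0,…,8 (a full window of length max(S) = 9), so the sequence is purely periodic with period 13.

13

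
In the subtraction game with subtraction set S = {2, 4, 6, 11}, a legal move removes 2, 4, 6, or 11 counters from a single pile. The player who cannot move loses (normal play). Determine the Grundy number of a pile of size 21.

2

n :  0  1  2  3  4  5  6  7  8  9 10 11 12 13 14 15 16 17 18 19 20 21
G :  0  0  1  1  2  2  3  3  0  0  1  1  2  2  3  3  0  0  1  1  2  2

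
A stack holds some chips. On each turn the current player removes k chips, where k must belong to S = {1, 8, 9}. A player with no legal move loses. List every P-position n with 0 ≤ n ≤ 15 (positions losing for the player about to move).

0, 2, 4, 6

G(0) = 0
G(1) = mex{0} = 1
G(2) = mex{1} = 0
G(3) = mex{0} = 1
G(4) = mex{1} = 0
G(5) = mex{0} = 1
G(6) = mex{1} = 0
G(7) = mex{0} = 1
G(8) = mex{1,0} = 2
G(9) = mex{2,1,0} = 3
G(10) = mex{3,0,1} = 2
G(11) = mex{2,1,0} = 3
G(12) = mex{3,0,1} = 2
G(13) = mex{2,1,0} = 3
G(14) = mex{3,0,1} = 2
G(15) = mex{2,1,0} = 3
P-positions are exactly the n with G(n) = 0.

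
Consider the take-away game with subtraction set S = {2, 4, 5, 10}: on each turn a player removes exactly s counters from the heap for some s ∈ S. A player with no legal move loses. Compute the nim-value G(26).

n :  0  1  2  3  4  5  6  7  8  9 10 11 12 13 14 15 16 17 18 19 20 21 22 23 24 25 26
G :  0  0  1  1  2  2  3  0  0  1  1  2  2  3  0  0  1  1  2  2  3  0  0  1  1  2  2

2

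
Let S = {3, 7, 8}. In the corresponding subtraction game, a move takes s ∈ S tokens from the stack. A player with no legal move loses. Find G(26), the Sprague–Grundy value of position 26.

0

n :  0  1  2  3  4  5  6  7  8  9 10 11 12 13 14 15 16 17 18 19 20 21 22 23 24 25 26
G :  0  0  0  1  1  1  0  2  2  1  3  0  0  2  1  1  0  0  2  1  1  0  0  2  1  1  0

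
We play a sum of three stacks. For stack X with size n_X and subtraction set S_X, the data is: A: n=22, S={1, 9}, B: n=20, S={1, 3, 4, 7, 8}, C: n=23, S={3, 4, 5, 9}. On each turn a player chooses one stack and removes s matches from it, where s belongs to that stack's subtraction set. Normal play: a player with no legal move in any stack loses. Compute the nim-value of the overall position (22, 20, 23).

6

Stack A, S = {1, 9}:
n :  0  1  2  3  4  5  6  7  8  9 10 11 12 13 14 15 16 17 18 19 20 21 22
G :  0  1  0  1  0  1  0  1  0  1  0  1  0  1  0  1  0  1  0  1  0  1  0
G_A(22) = 0.
Stack B, S = {1, 3, 4, 7, 8}:
G(0) = 0
G(1) = mex{0} = 1
G(2) = mex{1} = 0
G(3) = mex{0,0} = 1
G(4) = mex{1,1,0} = 2
G(5) = mex{2,0,1} = 3
G(6) = mex{3,1,0} = 2
G(7) = mex{2,2,1,0} = 3
G(8) = mex{3,3,2,1,0} = 4
G(9) = mex{4,2,3,0,1} = 5
G(10) = mex{5,3,2,1,0} = 4
G(11) = mex{4,4,3,2,1} = 0
G(12) = mex{0,5,4,3,2} = 1
G(13) = mex{1,4,5,2,3} = 0
G(14) = mex{0,0,4,3,2} = 1
G(15) = mex{1,1,0,4,3} = 2
G(16) = mex{2,0,1,5,4} = 3
G(17) = mex{3,1,0,4,5} = 2
G(18) = mex{2,2,1,0,4} = 3
G(19) = mex{3,3,2,1,0} = 4
G(20) = mex{4,2,3,0,1} = 5
G_B(20) = 5.
Stack C, S = {3, 4, 5, 9}:
G(0) = 0
G(1) = mex{} = 0
G(2) = mex{} = 0
G(3) = mex{0} = 1
G(4) = mex{0,0} = 1
G(5) = mex{0,0,0} = 1
G(6) = mex{1,0,0} = 2
G(7) = mex{1,1,0} = 2
G(8) = mex{1,1,1} = 0
G(9) = mex{2,1,1,0} = 3
G(10) = mex{2,2,1,0} = 3
G(11) = mex{0,2,2,0} = 1
G(12) = mex{3,0,2,1} = 4
G(13) = mex{3,3,0,1} = 2
G(14) = mex{1,3,3,1} = 0
G(15) = mex{4,1,3,2} = 0
G(16) = mex{2,4,1,2} = 0
G(17) = mex{0,2,4,0} = 1
G(18) = mex{0,0,2,3} = 1
G(19) = mex{0,0,0,3} = 1
G(20) = mex{1,0,0,1} = 2
G(21) = mex{1,1,0,4} = 2
G(22) = mex{1,1,1,2} = 0
G(23) = mex{2,1,1,0} = 3
G_C(23) = 3.
Combined Grundy value = 0 ⊕ 5 ⊕ 3 = 6.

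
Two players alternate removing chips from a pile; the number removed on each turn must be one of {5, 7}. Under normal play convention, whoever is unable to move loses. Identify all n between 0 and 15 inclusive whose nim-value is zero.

G(0) = 0
G(1) = mex{} = 0
G(2) = mex{} = 0
G(3) = mex{} = 0
G(4) = mex{} = 0
G(5) = mex{0} = 1
G(6) = mex{0} = 1
G(7) = mex{0,0} = 1
G(8) = mex{0,0} = 1
G(9) = mex{0,0} = 1
G(10) = mex{1,0} = 2
G(11) = mex{1,0} = 2
G(12) = mex{1,1} = 0
G(13) = mex{1,1} = 0
G(14) = mex{1,1} = 0
G(15) = mex{2,1} = 0
P-positions are exactly the n with G(n) = 0.

0, 1, 2, 3, 4, 12, 13, 14, 15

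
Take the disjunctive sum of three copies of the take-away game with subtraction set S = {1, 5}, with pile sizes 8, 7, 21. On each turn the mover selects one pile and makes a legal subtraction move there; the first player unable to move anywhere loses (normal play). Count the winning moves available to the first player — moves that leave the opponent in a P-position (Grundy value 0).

0

All piles use S = {1, 5}:
n :  0  1  2  3  4  5  6  7  8  9 10 11 12 13 14 15 16 17 18 19 20 21
G :  0  1  0  1  0  1  0  1  0  1  0  1  0  1  0  1  0  1  0  1  0  1
Pile A: G(8) = 0.
Pile B: G(7) = 1.
Pile C: G(21) = 1.
Combined Grundy value = 0 ⊕ 1 ⊕ 1 = 0.
A winning move leaves total XOR = 0, i.e. changes one component's Grundy value g to g ⊕ X where X is the current total.
Pile A: target g' = 0⊕0 = 0, but every legal move changes the Grundy value (mex property), so 0 moves.
Pile B: target g' = 1⊕0 = 1, but every legal move changes the Grundy value (mex property), so 0 moves.
Pile C: target g' = 1⊕0 = 1, but every legal move changes the Grundy value (mex property), so 0 moves.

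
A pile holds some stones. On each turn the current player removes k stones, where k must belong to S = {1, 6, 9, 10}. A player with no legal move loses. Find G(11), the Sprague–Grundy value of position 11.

2

n :  0  1  2  3  4  5  6  7  8  9 10 11
G :  0  1  0  1  0  1  2  0  1  2  3  2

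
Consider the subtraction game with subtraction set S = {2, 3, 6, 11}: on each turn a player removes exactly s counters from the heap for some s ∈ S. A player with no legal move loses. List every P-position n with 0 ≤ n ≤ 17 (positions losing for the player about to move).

0, 1, 5, 9, 10, 14

n :  0  1  2  3  4  5  6  7  8  9 10 11 12 13 14 15 16 17
G :  0  0  1  1  2  0  3  1  2  0  0  1  1  2  0  3  1  2
P-positions are exactly the n with G(n) = 0.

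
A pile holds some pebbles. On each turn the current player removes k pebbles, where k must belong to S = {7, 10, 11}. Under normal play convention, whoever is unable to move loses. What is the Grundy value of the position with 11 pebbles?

1

n :  0  1  2  3  4  5  6  7  8  9 10 11
G :  0  0  0  0  0  0  0  1  1  1  1  1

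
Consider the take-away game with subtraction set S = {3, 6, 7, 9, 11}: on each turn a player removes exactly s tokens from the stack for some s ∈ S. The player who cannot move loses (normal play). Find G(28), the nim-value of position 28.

0

n :  0  1  2  3  4  5  6  7  8  9 10 11 12 13 14 15 16 17 18 19 20 21 22 23 24 25 26 27 28
G :  0  0  0  1  1  1  2  2  2  3  3  3  4  4  0  0  0  1  1  1  2  2  2  3  3  3  4  4  0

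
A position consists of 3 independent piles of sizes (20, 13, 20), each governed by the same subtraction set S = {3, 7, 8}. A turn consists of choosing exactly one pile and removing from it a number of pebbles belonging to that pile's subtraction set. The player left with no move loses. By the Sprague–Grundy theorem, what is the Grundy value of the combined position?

2

All piles use S = {3, 7, 8}:
G(0) = 0
G(1) = mex{} = 0
G(2) = mex{} = 0
G(3) = mex{0} = 1
G(4) = mex{0} = 1
G(5) = mex{0} = 1
G(6) = mex{1} = 0
G(7) = mex{1,0} = 2
G(8) = mex{1,0,0} = 2
G(9) = mex{0,0,0} = 1
G(10) = mex{2,1,0} = 3
G(11) = mex{2,1,1} = 0
G(12) = mex{1,1,1} = 0
G(13) = mex{3,0,1} = 2
G(14) = mex{0,2,0} = 1
G(15) = mex{0,2,2} = 1
G(16) = mex{2,1,2} = 0
G(17) = mex{1,3,1} = 0
G(18) = mex{1,0,3} = 2
G(19) = mex{0,0,0} = 1
G(20) = mex{0,2,0} = 1
Pile A: G(20) = 1.
Pile B: G(13) = 2.
Pile C: G(20) = 1.
Combined Grundy value = 1 ⊕ 2 ⊕ 1 = 2.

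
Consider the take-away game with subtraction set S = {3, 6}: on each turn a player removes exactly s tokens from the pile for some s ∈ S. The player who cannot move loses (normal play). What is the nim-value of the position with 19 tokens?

G(0) = 0
G(1) = mex{} = 0
G(2) = mex{} = 0
G(3) = mex{0} = 1
G(4) = mex{0} = 1
G(5) = mex{0} = 1
G(6) = mex{1,0} = 2
G(7) = mex{1,0} = 2
G(8) = mex{1,0} = 2
G(9) = mex{2,1} = 0
G(10) = mex{2,1} = 0
G(11) = mex{2,1} = 0
G(12) = mex{0,2} = 1
G(13) = mex{0,2} = 1
G(14) = mex{0,2} = 1
G(15) = mex{1,0} = 2
G(16) = mex{1,0} = 2
G(17) = mex{1,0} = 2
G(18) = mex{2,1} = 0
G(19) = mex{2,1} = 0

0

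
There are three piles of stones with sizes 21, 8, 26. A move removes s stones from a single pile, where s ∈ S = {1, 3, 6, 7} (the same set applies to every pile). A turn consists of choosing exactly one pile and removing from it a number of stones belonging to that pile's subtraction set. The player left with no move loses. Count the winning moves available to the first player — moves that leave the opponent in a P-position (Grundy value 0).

4

All piles use S = {1, 3, 6, 7}:
G(0) = 0
G(1) = mex{0} = 1
G(2) = mex{1} = 0
G(3) = mex{0,0} = 1
G(4) = mex{1,1} = 0
G(5) = mex{0,0} = 1
G(6) = mex{1,1,0} = 2
G(7) = mex{2,0,1,0} = 3
G(8) = mex{3,1,0,1} = 2
G(9) = mex{2,2,1,0} = 3
G(10) = mex{3,3,0,1} = 2
G(11) = mex{2,2,1,0} = 3
G(12) = mex{3,3,2,1} = 0
G(13) = mex{0,2,3,2} = 1
G(14) = mex{1,3,2,3} = 0
G(15) = mex{0,0,3,2} = 1
G(16) = mex{1,1,2,3} = 0
G(17) = mex{0,0,3,2} = 1
G(18) = mex{1,1,0,3} = 2
G(19) = mex{2,0,1,0} = 3
G(20) = mex{3,1,0,1} = 2
G(21) = mex{2,2,1,0} = 3
G(22) = mex{3,3,0,1} = 2
G(23) = mex{2,2,1,0} = 3
G(24) = mex{3,3,2,1} = 0
G(25) = mex{0,2,3,2} = 1
G(26) = mex{1,3,2,3} = 0
Pile A: G(21) = 3.
Pile B: G(8) = 2.
Pile C: G(26) = 0.
Combined Grundy value = 3 ⊕ 2 ⊕ 0 = 1.
A winning move leaves total XOR = 0, i.e. changes one component's Grundy value g to g ⊕ X where X is the current total.
Pile A: need g' = 3⊕1 = 2. Options: 21−1→G=2, 21−3→G=2, 21−6→G=1, 21−7→G=0. Hits: 2.
Pile B: need g' = 2⊕1 = 3. Options: 8−1→G=3, 8−3→G=1, 8−6→G=0, 8−7→G=1. Hits: 1.
Pile C: need g' = 0⊕1 = 1. Options: 26−1→G=1, 26−3→G=3, 26−6→G=2, 26−7→G=3. Hits: 1.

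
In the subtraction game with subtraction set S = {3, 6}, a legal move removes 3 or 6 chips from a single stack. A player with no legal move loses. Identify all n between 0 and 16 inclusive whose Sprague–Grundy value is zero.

0, 1, 2, 9, 10, 11

G(0) = 0
G(1) = mex{} = 0
G(2) = mex{} = 0
G(3) = mex{0} = 1
G(4) = mex{0} = 1
G(5) = mex{0} = 1
G(6) = mex{1,0} = 2
G(7) = mex{1,0} = 2
G(8) = mex{1,0} = 2
G(9) = mex{2,1} = 0
G(10) = mex{2,1} = 0
G(11) = mex{2,1} = 0
G(12) = mex{0,2} = 1
G(13) = mex{0,2} = 1
G(14) = mex{0,2} = 1
G(15) = mex{1,0} = 2
G(16) = mex{1,0} = 2
P-positions are exactly the n with G(n) = 0.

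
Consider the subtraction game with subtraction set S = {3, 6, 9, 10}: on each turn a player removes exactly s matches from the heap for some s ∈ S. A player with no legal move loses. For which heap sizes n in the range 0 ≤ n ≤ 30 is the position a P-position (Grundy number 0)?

0, 1, 2, 13, 14, 15, 26, 27, 28

G(0) = 0
G(1) = mex{} = 0
G(2) = mex{} = 0
G(3) = mex{0} = 1
G(4) = mex{0} = 1
G(5) = mex{0} = 1
G(6) = mex{1,0} = 2
G(7) = mex{1,0} = 2
G(8) = mex{1,0} = 2
G(9) = mex{2,1,0} = 3
G(10) = mex{2,1,0,0} = 3
G(11) = mex{2,1,0,0} = 3
G(12) = mex{3,2,1,0} = 4
G(13) = mex{3,2,1,1} = 0
G(14) = mex{3,2,1,1} = 0
G(15) = mex{4,3,2,1} = 0
G(16) = mex{0,3,2,2} = 1
G(17) = mex{0,3,2,2} = 1
G(18) = mex{0,4,3,2} = 1
G(19) = mex{1,0,3,3} = 2
G(20) = mex{1,0,3,3} = 2
G(21) = mex{1,0,4,3} = 2
G(22) = mex{2,1,0,4} = 3
G(23) = mex{2,1,0,0} = 3
G(24) = mex{2,1,0,0} = 3
G(25) = mex{3,2,1,0} = 4
G(26) = mex{3,2,1,1} = 0
G(27) = mex{3,2,1,1} = 0
G(28) = mex{4,3,2,1} = 0
G(29) = mex{0,3,2,2} = 1
G(30) = mex{0,3,2,2} = 1
P-positions are exactly the n with G(n) = 0.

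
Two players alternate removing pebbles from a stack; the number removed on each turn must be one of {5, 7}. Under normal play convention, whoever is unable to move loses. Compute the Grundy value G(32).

1

G(0) = 0
G(1) = mex{} = 0
G(2) = mex{} = 0
G(3) = mex{} = 0
G(4) = mex{} = 0
G(5) = mex{0} = 1
G(6) = mex{0} = 1
G(7) = mex{0,0} = 1
G(8) = mex{0,0} = 1
G(9) = mex{0,0} = 1
G(10) = mex{1,0} = 2
G(11) = mex{1,0} = 2
G(12) = mex{1,1} = 0
G(13) = mex{1,1} = 0
G(14) = mex{1,1} = 0
G(15) = mex{2,1} = 0
G(16) = mex{2,1} = 0
G(17) = mex{0,2} = 1
G(18) = mex{0,2} = 1
G(19) = mex{0,0} = 1
G(20) = mex{0,0} = 1
G(21) = mex{0,0} = 1
G(22) = mex{1,0} = 2
G(23) = mex{1,0} = 2
G(24) = mex{1,1} = 0
G(25) = mex{1,1} = 0
G(26) = mex{1,1} = 0
G(27) = mex{2,1} = 0
G(28) = mex{2,1} = 0
G(29) = mex{0,2} = 1
G(30) = mex{0,2} = 1
G(31) = mex{0,0} = 1
G(32) = mex{0,0} = 1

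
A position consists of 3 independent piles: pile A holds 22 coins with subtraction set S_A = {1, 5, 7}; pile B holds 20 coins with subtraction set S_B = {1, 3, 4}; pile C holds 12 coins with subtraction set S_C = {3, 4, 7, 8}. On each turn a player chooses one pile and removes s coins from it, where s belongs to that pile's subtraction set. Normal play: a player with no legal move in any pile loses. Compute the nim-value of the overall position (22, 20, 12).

Pile A, S = {1, 5, 7}:
G(0) = 0
G(1) = mex{0} = 1
G(2) = mex{1} = 0
G(3) = mex{0} = 1
G(4) = mex{1} = 0
G(5) = mex{0,0} = 1
G(6) = mex{1,1} = 0
G(7) = mex{0,0,0} = 1
G(8) = mex{1,1,1} = 0
G(9) = mex{0,0,0} = 1
G(10) = mex{1,1,1} = 0
G(11) = mex{0,0,0} = 1
G(12) = mex{1,1,1} = 0
G(13) = mex{0,0,0} = 1
G(14) = mex{1,1,1} = 0
G(15) = mex{0,0,0} = 1
G(16) = mex{1,1,1} = 0
G(17) = mex{0,0,0} = 1
G(18) = mex{1,1,1} = 0
G(19) = mex{0,0,0} = 1
G(20) = mex{1,1,1} = 0
G(21) = mex{0,0,0} = 1
G(22) = mex{1,1,1} = 0
G_A(22) = 0.
Pile B, S = {1, 3, 4}:
n :  0  1  2  3  4  5  6  7  8  9 10 11 12 13 14 15 16 17 18 19 20
G :  0  1  0  1  2  3  2  0  1  0  1  2  3  2  0  1  0  1  2  3  2
G_B(20) = 2.
Pile C, S = {3, 4, 7, 8}:
n :  0  1  2  3  4  5  6  7  8  9 10 11 12
G :  0  0  0  1  1  1  2  2  2  3  3  0  0
G_C(12) = 0.
Combined Grundy value = 0 ⊕ 2 ⊕ 0 = 2.

2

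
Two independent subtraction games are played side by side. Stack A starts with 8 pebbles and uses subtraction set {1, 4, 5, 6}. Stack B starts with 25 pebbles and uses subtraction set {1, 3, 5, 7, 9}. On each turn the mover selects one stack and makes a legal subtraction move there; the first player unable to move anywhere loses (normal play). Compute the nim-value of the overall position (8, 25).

Stack A, S = {1, 4, 5, 6}:
n : 0 1 2 3 4 5 6 7 8
G : 0 1 0 1 2 3 2 3 4
G_A(8) = 4.
Stack B, S = {1, 3, 5, 7, 9}:
G(0) = 0
G(1) = mex{0} = 1
G(2) = mex{1} = 0
G(3) = mex{0,0} = 1
G(4) = mex{1,1} = 0
G(5) = mex{0,0,0} = 1
G(6) = mex{1,1,1} = 0
G(7) = mex{0,0,0,0} = 1
G(8) = mex{1,1,1,1} = 0
G(9) = mex{0,0,0,0,0} = 1
G(10) = mex{1,1,1,1,1} = 0
G(11) = mex{0,0,0,0,0} = 1
G(12) = mex{1,1,1,1,1} = 0
G(13) = mex{0,0,0,0,0} = 1
G(14) = mex{1,1,1,1,1} = 0
G(15) = mex{0,0,0,0,0} = 1
G(16) = mex{1,1,1,1,1} = 0
G(17) = mex{0,0,0,0,0} = 1
G(18) = mex{1,1,1,1,1} = 0
G(19) = mex{0,0,0,0,0} = 1
G(20) = mex{1,1,1,1,1} = 0
G(21) = mex{0,0,0,0,0} = 1
G(22) = mex{1,1,1,1,1} = 0
G(23) = mex{0,0,0,0,0} = 1
G(24) = mex{1,1,1,1,1} = 0
G(25) = mex{0,0,0,0,0} = 1
G_B(25) = 1.
Combined Grundy value = 4 ⊕ 1 = 5.

5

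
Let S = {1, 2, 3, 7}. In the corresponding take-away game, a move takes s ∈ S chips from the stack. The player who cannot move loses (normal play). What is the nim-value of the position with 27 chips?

n :  0  1  2  3  4  5  6  7  8  9 10 11 12 13 14 15 16 17 18 19 20 21 22 23 24 25 26 27
G :  0  1  2  3  0  1  2  3  0  1  2  3  0  1  2  3  0  1  2  3  0  1  2  3  0  1  2  3

3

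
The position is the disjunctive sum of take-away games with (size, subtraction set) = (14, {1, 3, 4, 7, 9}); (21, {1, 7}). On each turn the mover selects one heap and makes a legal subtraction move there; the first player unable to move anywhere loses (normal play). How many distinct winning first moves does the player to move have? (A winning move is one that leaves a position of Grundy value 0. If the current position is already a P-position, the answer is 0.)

1

Heap A, S = {1, 3, 4, 7, 9}:
n :  0  1  2  3  4  5  6  7  8  9 10 11 12 13 14
G :  0  1  0  1  2  3  2  3  0  1  0  1  2  3  2
G_A(14) = 2.
Heap B, S = {1, 7}:
G(0) = 0
G(1) = mex{0} = 1
G(2) = mex{1} = 0
G(3) = mex{0} = 1
G(4) = mex{1} = 0
G(5) = mex{0} = 1
G(6) = mex{1} = 0
G(7) = mex{0,0} = 1
G(8) = mex{1,1} = 0
G(9) = mex{0,0} = 1
G(10) = mex{1,1} = 0
G(11) = mex{0,0} = 1
G(12) = mex{1,1} = 0
G(13) = mex{0,0} = 1
G(14) = mex{1,1} = 0
G(15) = mex{0,0} = 1
G(16) = mex{1,1} = 0
G(17) = mex{0,0} = 1
G(18) = mex{1,1} = 0
G(19) = mex{0,0} = 1
G(20) = mex{1,1} = 0
G(21) = mex{0,0} = 1
G_B(21) = 1.
Combined Grundy value = 2 ⊕ 1 = 3.
A winning move leaves total XOR = 0, i.e. changes one component's Grundy value g to g ⊕ X where X is the current total.
Heap A: need g' = 2⊕3 = 1. Options: 14−1→G=3, 14−3→G=1, 14−4→G=0, 14−7→G=3, 14−9→G=3. Hits: 1.
Heap B: need g' = 1⊕3 = 2. Options: 21−1→G=0, 21−7→G=0. Hits: 0.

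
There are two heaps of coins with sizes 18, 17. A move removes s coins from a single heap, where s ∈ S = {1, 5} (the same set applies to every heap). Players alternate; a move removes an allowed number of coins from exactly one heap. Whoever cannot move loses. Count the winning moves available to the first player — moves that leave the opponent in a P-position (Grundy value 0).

4

All heaps use S = {1, 5}:
G(0) = 0
G(1) = mex{0} = 1
G(2) = mex{1} = 0
G(3) = mex{0} = 1
G(4) = mex{1} = 0
G(5) = mex{0,0} = 1
G(6) = mex{1,1} = 0
G(7) = mex{0,0} = 1
G(8) = mex{1,1} = 0
G(9) = mex{0,0} = 1
G(10) = mex{1,1} = 0
G(11) = mex{0,0} = 1
G(12) = mex{1,1} = 0
G(13) = mex{0,0} = 1
G(14) = mex{1,1} = 0
G(15) = mex{0,0} = 1
G(16) = mex{1,1} = 0
G(17) = mex{0,0} = 1
G(18) = mex{1,1} = 0
Heap A: G(18) = 0.
Heap B: G(17) = 1.
Combined Grundy value = 0 ⊕ 1 = 1.
A winning move leaves total XOR = 0, i.e. changes one component's Grundy value g to g ⊕ X where X is the current total.
Heap A: need g' = 0⊕1 = 1. Options: 18−1→G=1, 18−5→G=1. Hits: 2.
Heap B: need g' = 1⊕1 = 0. Options: 17−1→G=0, 17−5→G=0. Hits: 2.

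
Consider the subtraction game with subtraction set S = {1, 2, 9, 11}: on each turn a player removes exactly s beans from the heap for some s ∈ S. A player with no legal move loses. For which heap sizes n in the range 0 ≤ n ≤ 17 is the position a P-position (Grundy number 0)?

G(0) = 0
G(1) = mex{0} = 1
G(2) = mex{1,0} = 2
G(3) = mex{2,1} = 0
G(4) = mex{0,2} = 1
G(5) = mex{1,0} = 2
G(6) = mex{2,1} = 0
G(7) = mex{0,2} = 1
G(8) = mex{1,0} = 2
G(9) = mex{2,1,0} = 3
G(10) = mex{3,2,1} = 0
G(11) = mex{0,3,2,0} = 1
G(12) = mex{1,0,0,1} = 2
G(13) = mex{2,1,1,2} = 0
G(14) = mex{0,2,2,0} = 1
G(15) = mex{1,0,0,1} = 2
G(16) = mex{2,1,1,2} = 0
G(17) = mex{0,2,2,0} = 1
P-positions are exactly the n with G(n) = 0.

0, 3, 6, 10, 13, 16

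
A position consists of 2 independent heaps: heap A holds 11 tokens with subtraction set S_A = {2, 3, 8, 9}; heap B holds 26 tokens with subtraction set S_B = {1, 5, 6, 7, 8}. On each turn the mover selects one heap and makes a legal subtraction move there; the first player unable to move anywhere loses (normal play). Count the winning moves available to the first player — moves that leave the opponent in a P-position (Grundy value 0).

0

Heap A, S = {2, 3, 8, 9}:
n :  0  1  2  3  4  5  6  7  8  9 10 11
G :  0  0  1  1  2  0  0  1  1  2  2  0
G_A(11) = 0.
Heap B, S = {1, 5, 6, 7, 8}:
G(0) = 0
G(1) = mex{0} = 1
G(2) = mex{1} = 0
G(3) = mex{0} = 1
G(4) = mex{1} = 0
G(5) = mex{0,0} = 1
G(6) = mex{1,1,0} = 2
G(7) = mex{2,0,1,0} = 3
G(8) = mex{3,1,0,1,0} = 2
G(9) = mex{2,0,1,0,1} = 3
G(10) = mex{3,1,0,1,0} = 2
G(11) = mex{2,2,1,0,1} = 3
G(12) = mex{3,3,2,1,0} = 4
G(13) = mex{4,2,3,2,1} = 0
G(14) = mex{0,3,2,3,2} = 1
G(15) = mex{1,2,3,2,3} = 0
G(16) = mex{0,3,2,3,2} = 1
G(17) = mex{1,4,3,2,3} = 0
G(18) = mex{0,0,4,3,2} = 1
G(19) = mex{1,1,0,4,3} = 2
G(20) = mex{2,0,1,0,4} = 3
G(21) = mex{3,1,0,1,0} = 2
G(22) = mex{2,0,1,0,1} = 3
G(23) = mex{3,1,0,1,0} = 2
G(24) = mex{2,2,1,0,1} = 3
G(25) = mex{3,3,2,1,0} = 4
G(26) = mex{4,2,3,2,1} = 0
G_B(26) = 0.
Combined Grundy value = 0 ⊕ 0 = 0.
A winning move leaves total XOR = 0, i.e. changes one component's Grundy value g to g ⊕ X where X is the current total.
Heap A: target g' = 0⊕0 = 0, but every legal move changes the Grundy value (mex property), so 0 moves.
Heap B: target g' = 0⊕0 = 0, but every legal move changes the Grundy value (mex property), so 0 moves.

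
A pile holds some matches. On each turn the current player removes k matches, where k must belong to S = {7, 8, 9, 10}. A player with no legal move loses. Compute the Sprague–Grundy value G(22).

0

G(0) = 0
G(1) = mex{} = 0
G(2) = mex{} = 0
G(3) = mex{} = 0
G(4) = mex{} = 0
G(5) = mex{} = 0
G(6) = mex{} = 0
G(7) = mex{0} = 1
G(8) = mex{0,0} = 1
G(9) = mex{0,0,0} = 1
G(10) = mex{0,0,0,0} = 1
G(11) = mex{0,0,0,0} = 1
G(12) = mex{0,0,0,0} = 1
G(13) = mex{0,0,0,0} = 1
G(14) = mex{1,0,0,0} = 2
G(15) = mex{1,1,0,0} = 2
G(16) = mex{1,1,1,0} = 2
G(17) = mex{1,1,1,1} = 0
G(18) = mex{1,1,1,1} = 0
G(19) = mex{1,1,1,1} = 0
G(20) = mex{1,1,1,1} = 0
G(21) = mex{2,1,1,1} = 0
G(22) = mex{2,2,1,1} = 0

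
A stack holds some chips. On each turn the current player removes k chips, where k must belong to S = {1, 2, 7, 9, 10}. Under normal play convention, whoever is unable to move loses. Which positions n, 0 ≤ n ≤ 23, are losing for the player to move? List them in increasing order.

n :  0  1  2  3  4  5  6  7  8  9 10 11 12 13 14 15 16 17 18 19 20 21 22 23
G :  0  1  2  0  1  2  0  1  2  3  4  0  1  2  0  1  2  0  1  2  3  4  0  1
P-positions are exactly the n with G(n) = 0.

0, 3, 6, 11, 14, 17, 22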